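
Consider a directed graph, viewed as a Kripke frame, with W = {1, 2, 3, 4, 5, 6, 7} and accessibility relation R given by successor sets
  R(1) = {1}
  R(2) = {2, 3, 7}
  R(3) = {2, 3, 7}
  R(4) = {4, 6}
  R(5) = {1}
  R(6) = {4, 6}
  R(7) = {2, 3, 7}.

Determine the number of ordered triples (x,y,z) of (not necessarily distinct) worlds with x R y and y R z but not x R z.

R is transitive; there are no such tuples.

0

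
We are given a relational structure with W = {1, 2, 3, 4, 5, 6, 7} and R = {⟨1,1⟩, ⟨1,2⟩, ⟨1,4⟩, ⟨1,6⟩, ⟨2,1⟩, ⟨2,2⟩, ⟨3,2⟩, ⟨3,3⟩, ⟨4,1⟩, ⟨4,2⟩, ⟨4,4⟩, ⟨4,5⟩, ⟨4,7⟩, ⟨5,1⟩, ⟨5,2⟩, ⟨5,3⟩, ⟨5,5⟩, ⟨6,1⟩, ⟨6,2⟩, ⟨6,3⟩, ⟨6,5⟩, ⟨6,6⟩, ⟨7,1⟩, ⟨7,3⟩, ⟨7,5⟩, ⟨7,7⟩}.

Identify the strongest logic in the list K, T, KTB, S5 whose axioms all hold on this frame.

T

Reflexive (axiom T): yes — every world is R-related to itself.
Symmetric (axiom B): no — 3 R 2 but not 2 R 3.
Euclidean (axiom 5): no — 1 R 2 and 1 R 4, but not 2 R 4.
So F validates K, T; KTB would additionally require R to be symmetric. The strongest is T.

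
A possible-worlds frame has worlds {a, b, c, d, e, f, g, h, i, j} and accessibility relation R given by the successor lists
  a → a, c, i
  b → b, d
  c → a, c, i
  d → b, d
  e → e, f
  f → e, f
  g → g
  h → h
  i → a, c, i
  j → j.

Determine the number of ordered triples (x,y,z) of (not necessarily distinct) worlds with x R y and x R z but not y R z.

0

R is Euclidean; there are no such tuples.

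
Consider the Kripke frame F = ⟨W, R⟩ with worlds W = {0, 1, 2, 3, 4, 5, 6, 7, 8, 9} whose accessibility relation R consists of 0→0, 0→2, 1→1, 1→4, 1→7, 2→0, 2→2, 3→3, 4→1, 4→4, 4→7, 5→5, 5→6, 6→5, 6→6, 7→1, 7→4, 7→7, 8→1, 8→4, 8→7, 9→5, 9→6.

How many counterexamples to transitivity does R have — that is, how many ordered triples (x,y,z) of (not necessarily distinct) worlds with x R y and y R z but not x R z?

0

R is transitive; there are no such tuples.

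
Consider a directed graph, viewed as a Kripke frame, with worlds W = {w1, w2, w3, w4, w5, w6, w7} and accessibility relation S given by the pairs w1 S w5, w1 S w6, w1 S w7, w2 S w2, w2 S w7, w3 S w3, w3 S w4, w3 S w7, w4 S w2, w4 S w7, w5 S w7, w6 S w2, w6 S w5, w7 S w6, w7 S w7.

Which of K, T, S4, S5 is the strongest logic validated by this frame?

K

Reflexive (axiom T): no — w1 is not related to itself.
Transitive (axiom 4): no — w1 S w6 and w6 S w2, but not w1 S w2.
Euclidean (axiom 5): no — w1 S w5 and w1 S w6, but not w5 S w6.
So F validates K; T would additionally require S to be reflexive. The strongest is K.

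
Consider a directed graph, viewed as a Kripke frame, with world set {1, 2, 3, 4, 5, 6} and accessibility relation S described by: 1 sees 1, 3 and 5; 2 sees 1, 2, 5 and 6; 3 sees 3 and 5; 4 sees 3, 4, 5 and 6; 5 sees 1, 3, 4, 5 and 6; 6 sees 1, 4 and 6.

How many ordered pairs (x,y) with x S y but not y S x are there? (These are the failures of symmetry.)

Enumerating: (1,3), (2,1), (2,5), (2,6), (4,3), (5,6), (6,1).

7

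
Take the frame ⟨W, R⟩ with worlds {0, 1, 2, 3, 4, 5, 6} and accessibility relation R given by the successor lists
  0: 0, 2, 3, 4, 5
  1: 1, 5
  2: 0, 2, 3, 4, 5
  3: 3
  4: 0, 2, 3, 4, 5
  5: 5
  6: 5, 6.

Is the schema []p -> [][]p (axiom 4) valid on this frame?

The schema 4 characterises exactly the transitive frames.
Transitive: yes — every two-step R-path is closed by a direct edge.

Yes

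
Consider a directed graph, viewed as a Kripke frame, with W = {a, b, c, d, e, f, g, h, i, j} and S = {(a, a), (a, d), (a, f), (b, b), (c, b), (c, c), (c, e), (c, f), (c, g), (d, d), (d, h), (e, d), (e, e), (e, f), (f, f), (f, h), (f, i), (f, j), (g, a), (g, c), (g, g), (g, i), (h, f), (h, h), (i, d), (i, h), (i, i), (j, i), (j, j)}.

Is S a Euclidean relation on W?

Euclidean: no — a S d and a S f, but not d S f.

No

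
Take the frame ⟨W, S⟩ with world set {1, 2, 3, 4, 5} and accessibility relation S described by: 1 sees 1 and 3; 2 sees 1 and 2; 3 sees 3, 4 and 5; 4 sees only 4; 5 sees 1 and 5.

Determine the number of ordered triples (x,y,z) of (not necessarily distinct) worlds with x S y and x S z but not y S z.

Enumerating: (1,3,1), (2,1,2), (3,4,3), (3,4,5), (3,5,3), (3,5,4), (5,1,5).

7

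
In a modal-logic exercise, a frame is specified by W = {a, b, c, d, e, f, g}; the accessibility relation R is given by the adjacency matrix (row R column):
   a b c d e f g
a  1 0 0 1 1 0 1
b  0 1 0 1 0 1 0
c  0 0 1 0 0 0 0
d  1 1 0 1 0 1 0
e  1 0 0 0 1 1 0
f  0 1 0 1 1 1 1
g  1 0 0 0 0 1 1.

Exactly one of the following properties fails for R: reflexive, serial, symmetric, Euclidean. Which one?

Euclidean

Reflexive: yes — every world is R-related to itself.
Serial: yes — every world has a successor (e.g. a R a).
Symmetric: yes — every pair in R has its reverse in R.
Euclidean: no — a R d and a R e, but not d R e.
Only Euclidean fails.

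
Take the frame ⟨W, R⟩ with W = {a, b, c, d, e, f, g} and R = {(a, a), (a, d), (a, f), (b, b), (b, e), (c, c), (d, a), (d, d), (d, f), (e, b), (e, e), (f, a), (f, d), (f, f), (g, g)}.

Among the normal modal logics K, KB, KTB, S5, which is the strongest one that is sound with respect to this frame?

Symmetric (axiom B): yes — every pair in R has its reverse in R.
Reflexive (axiom T): yes — every world is R-related to itself.
Euclidean (axiom 5): yes — any two successors of a common world are R-related.
So F validates K, KB, KTB, S5. The strongest is S5.

S5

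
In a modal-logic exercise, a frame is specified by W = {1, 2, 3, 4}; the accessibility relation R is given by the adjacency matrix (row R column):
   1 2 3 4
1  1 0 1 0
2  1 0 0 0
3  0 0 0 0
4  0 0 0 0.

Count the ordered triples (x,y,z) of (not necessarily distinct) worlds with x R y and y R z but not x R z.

1

Enumerating: (2,1,3).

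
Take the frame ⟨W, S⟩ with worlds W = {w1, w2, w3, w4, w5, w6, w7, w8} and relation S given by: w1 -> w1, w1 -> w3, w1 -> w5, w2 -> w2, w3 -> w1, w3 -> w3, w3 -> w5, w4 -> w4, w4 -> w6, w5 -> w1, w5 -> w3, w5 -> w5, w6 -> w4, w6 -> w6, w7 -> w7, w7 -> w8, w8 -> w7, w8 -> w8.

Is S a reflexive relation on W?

Yes

Reflexive: yes — every world is S-related to itself.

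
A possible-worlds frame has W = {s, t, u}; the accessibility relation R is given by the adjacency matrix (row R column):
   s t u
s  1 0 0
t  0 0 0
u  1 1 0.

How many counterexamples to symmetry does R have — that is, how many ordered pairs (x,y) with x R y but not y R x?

2

Enumerating: (u,s), (u,t).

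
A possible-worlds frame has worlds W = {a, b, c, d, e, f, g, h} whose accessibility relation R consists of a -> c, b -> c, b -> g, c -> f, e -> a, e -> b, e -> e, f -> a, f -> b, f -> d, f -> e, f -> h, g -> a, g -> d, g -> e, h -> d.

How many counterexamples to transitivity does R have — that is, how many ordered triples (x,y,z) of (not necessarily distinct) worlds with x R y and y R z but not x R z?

18

Enumerating: (a,c,f), (b,c,f), (b,g,a), (b,g,d), (b,g,e), (c,f,a), (c,f,b), (c,f,d), (c,f,e), (c,f,h), (e,a,c), (e,b,c), (e,b,g), (f,a,c), (f,b,c), (f,b,g), (g,a,c), (g,e,b).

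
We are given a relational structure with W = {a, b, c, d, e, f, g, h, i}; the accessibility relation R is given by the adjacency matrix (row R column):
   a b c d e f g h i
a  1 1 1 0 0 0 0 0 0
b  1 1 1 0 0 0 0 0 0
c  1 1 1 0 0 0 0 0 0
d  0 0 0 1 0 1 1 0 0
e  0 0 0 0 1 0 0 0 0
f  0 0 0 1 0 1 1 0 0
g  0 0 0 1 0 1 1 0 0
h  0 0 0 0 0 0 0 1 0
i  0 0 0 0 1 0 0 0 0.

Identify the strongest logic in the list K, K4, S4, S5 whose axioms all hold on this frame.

Transitive (axiom 4): yes — every two-step R-path is closed by a direct edge.
Reflexive (axiom T): no — i is not related to itself.
Euclidean (axiom 5): yes — any two successors of a common world are R-related.
So F validates K, K4; S4 would additionally require R to be reflexive. The strongest is K4.

K4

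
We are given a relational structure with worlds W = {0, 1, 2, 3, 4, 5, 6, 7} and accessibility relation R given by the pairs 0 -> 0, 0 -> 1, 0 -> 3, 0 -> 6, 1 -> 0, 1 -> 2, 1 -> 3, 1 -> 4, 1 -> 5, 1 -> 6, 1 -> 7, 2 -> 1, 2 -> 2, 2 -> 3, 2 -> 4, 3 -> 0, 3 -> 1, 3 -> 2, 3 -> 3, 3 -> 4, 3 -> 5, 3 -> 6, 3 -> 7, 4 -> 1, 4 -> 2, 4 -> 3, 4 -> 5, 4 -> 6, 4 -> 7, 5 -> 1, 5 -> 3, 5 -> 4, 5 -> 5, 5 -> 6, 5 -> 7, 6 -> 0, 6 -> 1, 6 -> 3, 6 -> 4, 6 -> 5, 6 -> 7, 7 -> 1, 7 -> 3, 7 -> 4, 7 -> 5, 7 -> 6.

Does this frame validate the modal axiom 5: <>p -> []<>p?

Axiom 5 corresponds to the accessibility relation being Euclidean.
Euclidean: no — 1 R 0 and 1 R 2, but not 0 R 2.

No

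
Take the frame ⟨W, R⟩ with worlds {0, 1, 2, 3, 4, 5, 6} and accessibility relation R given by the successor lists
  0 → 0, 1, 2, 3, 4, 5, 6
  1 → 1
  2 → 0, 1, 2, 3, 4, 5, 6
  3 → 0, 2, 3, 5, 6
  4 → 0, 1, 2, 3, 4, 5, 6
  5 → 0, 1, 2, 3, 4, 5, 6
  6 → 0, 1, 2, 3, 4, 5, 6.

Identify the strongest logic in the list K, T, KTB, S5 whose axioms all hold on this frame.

T

Reflexive (axiom T): yes — every world is R-related to itself.
Symmetric (axiom B): no — 0 R 1 but not 1 R 0.
Euclidean (axiom 5): no — 0 R 1 and 0 R 2, but not 1 R 2.
So F validates K, T; KTB would additionally require R to be symmetric. The strongest is T.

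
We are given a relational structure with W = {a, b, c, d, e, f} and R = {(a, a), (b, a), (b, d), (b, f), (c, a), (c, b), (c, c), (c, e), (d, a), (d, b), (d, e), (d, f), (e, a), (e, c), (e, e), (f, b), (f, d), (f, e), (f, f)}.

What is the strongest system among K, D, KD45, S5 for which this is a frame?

D

Serial (axiom D): yes — every world has a successor (e.g. a R a).
Transitive (axiom 4): no — b R d and d R e, but not b R e.
Euclidean (axiom 5): no — b R a and b R d, but not a R d.
Reflexive (axiom T): no — b is not related to itself.
So F validates K, D; KD45 would additionally require R to be Euclidean and transitive. The strongest is D.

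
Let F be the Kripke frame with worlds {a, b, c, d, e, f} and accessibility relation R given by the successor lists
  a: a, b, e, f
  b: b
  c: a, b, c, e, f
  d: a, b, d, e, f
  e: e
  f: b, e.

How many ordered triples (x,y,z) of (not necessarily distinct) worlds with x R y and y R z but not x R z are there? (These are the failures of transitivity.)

R is transitive; there are no such tuples.

0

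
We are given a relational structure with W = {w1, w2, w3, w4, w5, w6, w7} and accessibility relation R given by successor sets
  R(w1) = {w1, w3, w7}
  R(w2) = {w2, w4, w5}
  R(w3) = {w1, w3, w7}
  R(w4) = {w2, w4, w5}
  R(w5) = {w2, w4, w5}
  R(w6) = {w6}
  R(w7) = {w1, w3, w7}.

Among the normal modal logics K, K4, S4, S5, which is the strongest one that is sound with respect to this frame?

Transitive (axiom 4): yes — every two-step R-path is closed by a direct edge.
Reflexive (axiom T): yes — every world is R-related to itself.
Euclidean (axiom 5): yes — any two successors of a common world are R-related.
So F validates K, K4, S4, S5. The strongest is S5.

S5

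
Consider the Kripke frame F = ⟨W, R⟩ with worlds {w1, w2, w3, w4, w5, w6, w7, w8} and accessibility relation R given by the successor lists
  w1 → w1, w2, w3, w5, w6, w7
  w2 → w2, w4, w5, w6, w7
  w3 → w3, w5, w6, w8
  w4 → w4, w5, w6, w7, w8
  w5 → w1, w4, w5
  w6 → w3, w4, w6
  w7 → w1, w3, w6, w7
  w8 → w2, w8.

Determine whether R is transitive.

Transitive: no — w1 R w2 and w2 R w4, but not w1 R w4.

No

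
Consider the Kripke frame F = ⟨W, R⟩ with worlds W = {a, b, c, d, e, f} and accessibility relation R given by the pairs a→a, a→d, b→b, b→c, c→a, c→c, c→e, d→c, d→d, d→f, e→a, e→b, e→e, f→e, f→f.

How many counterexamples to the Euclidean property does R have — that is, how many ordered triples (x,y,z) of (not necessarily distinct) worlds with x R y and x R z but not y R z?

Enumerating: (a,d,a), (b,c,b), (c,a,c), (c,a,e), (c,e,c), (d,c,d), (d,c,f), (d,f,c), (d,f,d), (e,a,b), (e,a,e), (e,b,a), (e,b,e), (f,e,f).

14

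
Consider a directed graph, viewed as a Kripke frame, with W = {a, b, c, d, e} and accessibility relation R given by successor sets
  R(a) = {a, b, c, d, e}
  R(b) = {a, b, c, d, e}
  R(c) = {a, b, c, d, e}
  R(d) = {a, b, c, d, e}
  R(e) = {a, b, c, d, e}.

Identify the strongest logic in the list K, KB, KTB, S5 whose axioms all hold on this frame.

S5

Symmetric (axiom B): yes — every pair in R has its reverse in R.
Reflexive (axiom T): yes — every world is R-related to itself.
Euclidean (axiom 5): yes — any two successors of a common world are R-related.
So F validates K, KB, KTB, S5. The strongest is S5.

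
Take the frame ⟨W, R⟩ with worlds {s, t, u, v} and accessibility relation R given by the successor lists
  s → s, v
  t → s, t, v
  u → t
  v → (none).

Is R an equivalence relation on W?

Reflexive: no — u is not related to itself.
Symmetric: no — s R v but not v R s.
Transitive: no — u R t and t R s, but not u R s.
So R is not an equivalence relation.

No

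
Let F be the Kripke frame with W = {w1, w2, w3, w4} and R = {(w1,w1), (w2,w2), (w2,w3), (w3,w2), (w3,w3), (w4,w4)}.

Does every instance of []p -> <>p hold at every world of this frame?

By correspondence theory, D is valid on a frame iff R is serial.
Serial: yes — every world has a successor (e.g. w1 R w1).

Yes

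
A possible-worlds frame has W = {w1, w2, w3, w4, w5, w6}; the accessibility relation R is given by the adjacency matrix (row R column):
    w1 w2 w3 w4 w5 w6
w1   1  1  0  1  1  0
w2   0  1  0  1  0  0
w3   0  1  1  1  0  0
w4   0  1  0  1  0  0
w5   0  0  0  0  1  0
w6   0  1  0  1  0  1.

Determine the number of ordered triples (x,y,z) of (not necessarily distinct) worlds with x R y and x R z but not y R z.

Enumerating: (w1,w2,w1), (w1,w2,w5), (w1,w4,w1), (w1,w4,w5), (w1,w5,w1), (w1,w5,w2), (w1,w5,w4), (w3,w2,w3), (w3,w4,w3), (w6,w2,w6), (w6,w4,w6).

11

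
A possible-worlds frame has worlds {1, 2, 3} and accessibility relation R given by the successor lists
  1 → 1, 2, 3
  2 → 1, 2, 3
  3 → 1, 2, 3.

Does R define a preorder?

Yes

Reflexive: yes — every world is R-related to itself.
Transitive: yes — every two-step R-path is closed by a direct edge.
So R is a preorder.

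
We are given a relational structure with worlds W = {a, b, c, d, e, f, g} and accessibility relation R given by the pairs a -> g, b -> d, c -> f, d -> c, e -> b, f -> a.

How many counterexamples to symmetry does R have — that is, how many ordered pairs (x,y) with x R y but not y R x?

Enumerating: (a,g), (b,d), (c,f), (d,c), (e,b), (f,a).

6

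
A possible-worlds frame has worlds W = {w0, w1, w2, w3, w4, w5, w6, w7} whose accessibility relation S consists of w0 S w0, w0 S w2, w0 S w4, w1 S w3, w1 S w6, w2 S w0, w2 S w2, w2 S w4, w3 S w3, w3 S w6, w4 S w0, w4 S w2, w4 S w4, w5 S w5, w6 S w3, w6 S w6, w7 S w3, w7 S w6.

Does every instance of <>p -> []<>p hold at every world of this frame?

Axiom 5 corresponds to the accessibility relation being Euclidean.
Euclidean: yes — any two successors of a common world are S-related.

Yes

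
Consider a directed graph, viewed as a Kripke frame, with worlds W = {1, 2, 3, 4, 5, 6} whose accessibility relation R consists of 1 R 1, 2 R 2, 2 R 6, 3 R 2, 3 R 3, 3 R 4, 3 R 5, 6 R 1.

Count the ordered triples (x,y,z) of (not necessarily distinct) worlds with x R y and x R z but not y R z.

Enumerating: (2,6,2), (2,6,6), (3,2,3), (3,2,4), (3,2,5), (3,4,2), (3,4,3), (3,4,4), (3,4,5), (3,5,2), (3,5,3), (3,5,4), (3,5,5).

13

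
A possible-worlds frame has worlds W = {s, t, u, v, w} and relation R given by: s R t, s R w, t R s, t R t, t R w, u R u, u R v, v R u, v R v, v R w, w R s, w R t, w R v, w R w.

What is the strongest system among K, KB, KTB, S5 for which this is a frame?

KB

Symmetric (axiom B): yes — every pair in R has its reverse in R.
Reflexive (axiom T): no — s is not related to itself.
Euclidean (axiom 5): no — v R u and v R w, but not u R w.
So F validates K, KB; KTB would additionally require R to be reflexive. The strongest is KB.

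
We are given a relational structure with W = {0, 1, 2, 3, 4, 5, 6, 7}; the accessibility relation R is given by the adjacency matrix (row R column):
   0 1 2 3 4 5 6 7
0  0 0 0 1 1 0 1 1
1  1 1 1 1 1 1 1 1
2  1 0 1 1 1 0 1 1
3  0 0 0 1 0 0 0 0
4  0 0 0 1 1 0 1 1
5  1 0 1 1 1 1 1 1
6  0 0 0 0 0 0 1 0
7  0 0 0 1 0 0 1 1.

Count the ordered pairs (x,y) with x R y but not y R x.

27

Enumerating: (0,3), (0,4), (0,6), (0,7), (1,0), (1,2), (1,3), (1,4), (1,5), (1,6), (1,7), (2,0), … and 15 more.
Total: 27.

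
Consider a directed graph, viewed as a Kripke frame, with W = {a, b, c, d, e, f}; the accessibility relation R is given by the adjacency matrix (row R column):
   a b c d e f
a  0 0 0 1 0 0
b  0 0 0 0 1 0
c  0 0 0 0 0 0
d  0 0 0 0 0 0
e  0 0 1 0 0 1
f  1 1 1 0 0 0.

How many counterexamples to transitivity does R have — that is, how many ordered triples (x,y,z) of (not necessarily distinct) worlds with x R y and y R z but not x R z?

6

Enumerating: (b,e,c), (b,e,f), (e,f,a), (e,f,b), (f,a,d), (f,b,e).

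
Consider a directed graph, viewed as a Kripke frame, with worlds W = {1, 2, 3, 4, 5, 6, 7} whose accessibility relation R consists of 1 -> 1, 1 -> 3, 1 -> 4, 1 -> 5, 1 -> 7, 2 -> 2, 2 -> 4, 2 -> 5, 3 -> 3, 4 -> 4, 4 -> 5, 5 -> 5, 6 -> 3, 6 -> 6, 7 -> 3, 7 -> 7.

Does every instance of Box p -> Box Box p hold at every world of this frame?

Yes

By correspondence theory, 4 is valid on a frame iff R is transitive.
Transitive: yes — every two-step R-path is closed by a direct edge.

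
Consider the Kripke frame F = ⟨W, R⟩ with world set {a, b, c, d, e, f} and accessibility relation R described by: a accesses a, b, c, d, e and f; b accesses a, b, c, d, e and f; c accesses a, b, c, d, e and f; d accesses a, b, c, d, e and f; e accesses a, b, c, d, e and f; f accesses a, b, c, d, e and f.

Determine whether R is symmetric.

Yes

Symmetric: yes — every pair in R has its reverse in R.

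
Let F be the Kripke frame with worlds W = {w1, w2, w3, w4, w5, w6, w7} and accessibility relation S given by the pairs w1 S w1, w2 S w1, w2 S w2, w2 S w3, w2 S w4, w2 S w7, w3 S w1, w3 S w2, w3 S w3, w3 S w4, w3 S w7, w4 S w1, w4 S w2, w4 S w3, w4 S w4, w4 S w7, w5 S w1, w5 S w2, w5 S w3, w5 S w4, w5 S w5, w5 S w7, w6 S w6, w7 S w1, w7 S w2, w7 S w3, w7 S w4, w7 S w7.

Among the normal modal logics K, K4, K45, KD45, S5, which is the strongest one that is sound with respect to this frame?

K4

Transitive (axiom 4): yes — every two-step S-path is closed by a direct edge.
Euclidean (axiom 5): no — w2 S w1 and w2 S w3, but not w1 S w3.
Serial (axiom D): yes — every world has a successor (e.g. w1 S w1).
Reflexive (axiom T): yes — every world is S-related to itself.
So F validates K, K4; K45 would additionally require S to be Euclidean. The strongest is K4.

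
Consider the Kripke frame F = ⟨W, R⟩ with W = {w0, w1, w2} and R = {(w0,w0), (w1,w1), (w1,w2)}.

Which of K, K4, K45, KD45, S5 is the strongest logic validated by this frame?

Transitive (axiom 4): yes — every two-step R-path is closed by a direct edge.
Euclidean (axiom 5): no — w1 R w2 and w1 R w1, but not w2 R w1.
Serial (axiom D): no — w2 has no R-successor.
Reflexive (axiom T): no — w2 is not related to itself.
So F validates K, K4; K45 would additionally require R to be Euclidean. The strongest is K4.

K4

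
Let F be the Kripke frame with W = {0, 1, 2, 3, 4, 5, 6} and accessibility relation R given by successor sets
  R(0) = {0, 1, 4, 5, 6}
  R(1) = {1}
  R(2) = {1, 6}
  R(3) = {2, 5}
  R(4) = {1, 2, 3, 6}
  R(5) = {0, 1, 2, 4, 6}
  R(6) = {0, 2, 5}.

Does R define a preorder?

Reflexive: no — 2 is not related to itself.
Transitive: no — 0 R 4 and 4 R 2, but not 0 R 2.
So R is not a preorder.

No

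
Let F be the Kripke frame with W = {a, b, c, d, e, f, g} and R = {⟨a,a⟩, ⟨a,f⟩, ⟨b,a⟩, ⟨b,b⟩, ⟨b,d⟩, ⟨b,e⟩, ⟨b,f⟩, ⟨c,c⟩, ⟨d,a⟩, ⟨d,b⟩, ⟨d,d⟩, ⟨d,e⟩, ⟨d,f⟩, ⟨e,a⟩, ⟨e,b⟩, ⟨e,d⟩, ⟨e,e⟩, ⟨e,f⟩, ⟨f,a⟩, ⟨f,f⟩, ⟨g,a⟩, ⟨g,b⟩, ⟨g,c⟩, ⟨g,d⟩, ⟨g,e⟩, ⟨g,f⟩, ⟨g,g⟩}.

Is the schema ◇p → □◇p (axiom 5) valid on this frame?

By correspondence theory, 5 is valid on a frame iff R is Euclidean.
Euclidean: no — b R a and b R d, but not a R d.

No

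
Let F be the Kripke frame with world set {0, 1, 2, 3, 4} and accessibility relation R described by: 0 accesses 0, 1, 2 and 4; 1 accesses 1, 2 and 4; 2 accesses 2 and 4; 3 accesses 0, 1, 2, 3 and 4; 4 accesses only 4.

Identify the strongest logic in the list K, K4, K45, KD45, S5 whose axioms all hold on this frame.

K4

Transitive (axiom 4): yes — every two-step R-path is closed by a direct edge.
Euclidean (axiom 5): no — 0 R 2 and 0 R 1, but not 2 R 1.
Serial (axiom D): yes — every world has a successor (e.g. 0 R 0).
Reflexive (axiom T): yes — every world is R-related to itself.
So F validates K, K4; K45 would additionally require R to be Euclidean. The strongest is K4.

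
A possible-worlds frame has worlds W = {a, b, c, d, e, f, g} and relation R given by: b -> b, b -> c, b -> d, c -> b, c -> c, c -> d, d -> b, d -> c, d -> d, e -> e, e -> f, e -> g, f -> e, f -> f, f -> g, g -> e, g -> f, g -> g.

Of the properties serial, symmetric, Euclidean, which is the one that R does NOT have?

serial

Serial: no — a has no R-successor.
Symmetric: yes — every pair in R has its reverse in R.
Euclidean: yes — any two successors of a common world are R-related.
Only serial fails.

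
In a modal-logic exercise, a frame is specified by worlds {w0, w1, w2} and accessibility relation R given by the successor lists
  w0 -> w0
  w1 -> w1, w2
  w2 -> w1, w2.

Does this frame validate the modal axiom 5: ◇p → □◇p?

The schema 5 characterises exactly the Euclidean frames.
Euclidean: yes — any two successors of a common world are R-related.

Yes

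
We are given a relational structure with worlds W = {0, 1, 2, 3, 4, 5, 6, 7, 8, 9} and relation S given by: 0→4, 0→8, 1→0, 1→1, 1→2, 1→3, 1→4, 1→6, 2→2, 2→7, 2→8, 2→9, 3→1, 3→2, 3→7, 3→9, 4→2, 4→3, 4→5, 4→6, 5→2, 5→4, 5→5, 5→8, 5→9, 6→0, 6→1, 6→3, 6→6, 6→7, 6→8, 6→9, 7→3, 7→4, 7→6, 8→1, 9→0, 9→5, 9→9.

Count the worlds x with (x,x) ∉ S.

Enumerating: 0, 3, 4, 7, 8.

5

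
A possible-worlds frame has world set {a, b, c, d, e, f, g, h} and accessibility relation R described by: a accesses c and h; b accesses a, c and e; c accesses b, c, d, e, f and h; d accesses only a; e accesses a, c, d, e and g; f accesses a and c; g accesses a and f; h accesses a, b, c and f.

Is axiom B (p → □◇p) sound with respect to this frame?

By correspondence theory, B is valid on a frame iff R is symmetric.
Symmetric: no — a R c but not c R a.

No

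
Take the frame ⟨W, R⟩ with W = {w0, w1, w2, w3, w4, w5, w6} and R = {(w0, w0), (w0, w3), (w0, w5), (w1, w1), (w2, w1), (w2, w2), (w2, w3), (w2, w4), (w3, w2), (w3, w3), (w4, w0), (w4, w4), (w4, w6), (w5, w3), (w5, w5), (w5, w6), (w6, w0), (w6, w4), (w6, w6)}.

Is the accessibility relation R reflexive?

Yes

Reflexive: yes — every world is R-related to itself.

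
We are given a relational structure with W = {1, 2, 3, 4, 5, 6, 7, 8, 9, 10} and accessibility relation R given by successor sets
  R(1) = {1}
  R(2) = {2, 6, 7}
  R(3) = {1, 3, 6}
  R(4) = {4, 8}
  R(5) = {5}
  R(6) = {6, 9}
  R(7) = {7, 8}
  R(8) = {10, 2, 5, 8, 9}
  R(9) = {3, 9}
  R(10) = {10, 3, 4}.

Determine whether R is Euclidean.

No

Euclidean: no — 10 R 3 and 10 R 4, but not 3 R 4.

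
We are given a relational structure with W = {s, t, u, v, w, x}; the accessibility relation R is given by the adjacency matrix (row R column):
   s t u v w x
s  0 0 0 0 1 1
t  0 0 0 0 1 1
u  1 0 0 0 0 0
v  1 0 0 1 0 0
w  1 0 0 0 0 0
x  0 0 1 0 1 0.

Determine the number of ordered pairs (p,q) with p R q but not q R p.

7

Enumerating: (s,x), (t,w), (t,x), (u,s), (v,s), (x,u), (x,w).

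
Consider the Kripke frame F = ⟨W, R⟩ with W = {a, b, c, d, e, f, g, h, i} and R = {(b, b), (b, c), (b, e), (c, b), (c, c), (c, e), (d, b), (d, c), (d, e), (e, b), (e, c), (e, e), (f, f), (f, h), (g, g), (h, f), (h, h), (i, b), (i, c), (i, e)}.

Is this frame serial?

No

Serial: no — a has no R-successor.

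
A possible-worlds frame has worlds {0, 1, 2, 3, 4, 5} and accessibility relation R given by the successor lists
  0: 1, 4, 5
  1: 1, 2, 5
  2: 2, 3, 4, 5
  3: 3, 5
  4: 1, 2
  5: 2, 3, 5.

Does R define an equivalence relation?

No

Reflexive: no — 0 is not related to itself.
Symmetric: no — 0 R 1 but not 1 R 0.
Transitive: no — 0 R 1 and 1 R 2, but not 0 R 2.
So R is not an equivalence relation.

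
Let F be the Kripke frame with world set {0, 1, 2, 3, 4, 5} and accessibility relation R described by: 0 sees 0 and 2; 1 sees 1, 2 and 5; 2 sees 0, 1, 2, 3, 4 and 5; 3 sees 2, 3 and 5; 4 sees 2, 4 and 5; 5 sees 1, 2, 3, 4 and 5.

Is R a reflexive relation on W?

Reflexive: yes — every world is R-related to itself.

Yes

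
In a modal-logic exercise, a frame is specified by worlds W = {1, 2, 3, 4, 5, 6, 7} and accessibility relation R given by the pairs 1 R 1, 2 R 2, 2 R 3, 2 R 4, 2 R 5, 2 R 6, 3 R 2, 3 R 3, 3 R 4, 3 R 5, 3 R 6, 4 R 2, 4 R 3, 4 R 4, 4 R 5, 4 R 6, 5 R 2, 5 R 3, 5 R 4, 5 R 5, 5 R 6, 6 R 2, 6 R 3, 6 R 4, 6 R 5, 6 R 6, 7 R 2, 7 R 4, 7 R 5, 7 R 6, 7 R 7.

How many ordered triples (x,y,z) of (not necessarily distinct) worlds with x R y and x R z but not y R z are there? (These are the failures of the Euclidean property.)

Enumerating: (7,2,7), (7,4,7), (7,5,7), (7,6,7).

4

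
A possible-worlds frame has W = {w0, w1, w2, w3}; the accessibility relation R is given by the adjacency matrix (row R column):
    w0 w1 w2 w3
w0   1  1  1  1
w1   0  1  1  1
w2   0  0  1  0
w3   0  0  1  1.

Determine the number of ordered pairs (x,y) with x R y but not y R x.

Enumerating: (w0,w1), (w0,w2), (w0,w3), (w1,w2), (w1,w3), (w3,w2).

6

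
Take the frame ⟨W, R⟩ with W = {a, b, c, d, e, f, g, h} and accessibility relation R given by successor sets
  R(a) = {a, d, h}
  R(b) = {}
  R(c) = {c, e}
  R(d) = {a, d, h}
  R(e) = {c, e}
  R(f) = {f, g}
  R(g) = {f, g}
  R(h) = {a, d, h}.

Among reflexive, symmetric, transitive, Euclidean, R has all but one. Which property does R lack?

Reflexive: no — b is not related to itself.
Symmetric: yes — every pair in R has its reverse in R.
Transitive: yes — every two-step R-path is closed by a direct edge.
Euclidean: yes — any two successors of a common world are R-related.
Only reflexive fails.

reflexive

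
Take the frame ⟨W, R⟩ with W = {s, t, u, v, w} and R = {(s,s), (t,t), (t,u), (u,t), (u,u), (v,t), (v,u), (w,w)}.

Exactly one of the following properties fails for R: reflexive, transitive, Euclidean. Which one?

Reflexive: no — v is not related to itself.
Transitive: yes — every two-step R-path is closed by a direct edge.
Euclidean: yes — any two successors of a common world are R-related.
Only reflexive fails.

reflexive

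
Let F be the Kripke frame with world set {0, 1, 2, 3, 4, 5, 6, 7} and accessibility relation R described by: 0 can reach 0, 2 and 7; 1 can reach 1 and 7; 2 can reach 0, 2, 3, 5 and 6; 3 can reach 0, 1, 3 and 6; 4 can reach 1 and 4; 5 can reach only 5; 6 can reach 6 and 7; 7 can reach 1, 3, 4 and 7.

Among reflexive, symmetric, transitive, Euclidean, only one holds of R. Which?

Reflexive: yes — every world is R-related to itself.
Symmetric: no — 0 R 7 but not 7 R 0.
Transitive: no — 0 R 2 and 2 R 3, but not 0 R 3.
Euclidean: no — 0 R 2 and 0 R 7, but not 2 R 7.
Only reflexive holds.

reflexive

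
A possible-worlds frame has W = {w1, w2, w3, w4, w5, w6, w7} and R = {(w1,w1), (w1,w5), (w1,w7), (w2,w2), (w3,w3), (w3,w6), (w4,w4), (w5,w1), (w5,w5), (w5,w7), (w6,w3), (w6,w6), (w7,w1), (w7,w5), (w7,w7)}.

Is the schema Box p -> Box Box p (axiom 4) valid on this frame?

Yes

The schema 4 characterises exactly the transitive frames.
Transitive: yes — every two-step R-path is closed by a direct edge.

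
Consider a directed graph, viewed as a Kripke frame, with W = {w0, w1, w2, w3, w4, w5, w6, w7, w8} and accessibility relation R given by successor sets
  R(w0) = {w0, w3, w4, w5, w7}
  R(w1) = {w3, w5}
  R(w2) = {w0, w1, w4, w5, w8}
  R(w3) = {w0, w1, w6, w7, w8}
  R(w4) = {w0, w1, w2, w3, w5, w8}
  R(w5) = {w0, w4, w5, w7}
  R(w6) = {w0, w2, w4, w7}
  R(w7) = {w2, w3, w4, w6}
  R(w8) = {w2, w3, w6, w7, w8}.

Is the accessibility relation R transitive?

Transitive: no — w0 R w3 and w3 R w1, but not w0 R w1.

No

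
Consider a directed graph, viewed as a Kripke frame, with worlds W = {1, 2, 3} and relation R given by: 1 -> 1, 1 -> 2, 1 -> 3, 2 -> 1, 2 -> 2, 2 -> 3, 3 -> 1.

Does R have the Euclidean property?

Euclidean: no — 1 R 3 and 1 R 2, but not 3 R 2.

No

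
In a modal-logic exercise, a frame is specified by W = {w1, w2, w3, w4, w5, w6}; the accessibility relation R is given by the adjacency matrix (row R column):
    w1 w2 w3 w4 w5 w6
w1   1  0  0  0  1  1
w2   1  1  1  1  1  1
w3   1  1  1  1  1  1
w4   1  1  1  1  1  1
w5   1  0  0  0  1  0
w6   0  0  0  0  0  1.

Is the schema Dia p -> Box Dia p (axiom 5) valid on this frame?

No

By correspondence theory, 5 is valid on a frame iff R is Euclidean.
Euclidean: no — w1 R w5 and w1 R w6, but not w5 R w6.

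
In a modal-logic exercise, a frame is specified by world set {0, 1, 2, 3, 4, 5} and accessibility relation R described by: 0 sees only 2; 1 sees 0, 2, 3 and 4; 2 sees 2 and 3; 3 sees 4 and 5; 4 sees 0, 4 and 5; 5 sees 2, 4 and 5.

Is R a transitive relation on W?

No

Transitive: no — 0 R 2 and 2 R 3, but not 0 R 3.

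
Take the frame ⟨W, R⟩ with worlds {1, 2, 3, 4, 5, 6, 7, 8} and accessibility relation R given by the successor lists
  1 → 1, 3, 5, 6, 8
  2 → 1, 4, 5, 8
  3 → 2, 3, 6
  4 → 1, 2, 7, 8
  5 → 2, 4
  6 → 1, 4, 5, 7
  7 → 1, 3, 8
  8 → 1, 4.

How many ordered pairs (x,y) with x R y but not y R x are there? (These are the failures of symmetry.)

15

Enumerating: (1,3), (1,5), (2,1), (2,8), (3,2), (3,6), (4,1), (4,7), (5,4), (6,4), (6,5), (6,7), (7,1), (7,3), (7,8).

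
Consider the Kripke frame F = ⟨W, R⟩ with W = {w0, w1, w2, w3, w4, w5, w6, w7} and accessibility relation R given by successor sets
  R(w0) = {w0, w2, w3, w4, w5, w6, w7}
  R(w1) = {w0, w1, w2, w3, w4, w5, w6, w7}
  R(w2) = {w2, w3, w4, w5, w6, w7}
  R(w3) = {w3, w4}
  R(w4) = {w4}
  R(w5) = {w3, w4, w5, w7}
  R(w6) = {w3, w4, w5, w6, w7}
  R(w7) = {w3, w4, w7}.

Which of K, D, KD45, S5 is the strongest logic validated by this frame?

Serial (axiom D): yes — every world has a successor (e.g. w0 R w0).
Transitive (axiom 4): yes — every two-step R-path is closed by a direct edge.
Euclidean (axiom 5): no — w0 R w3 and w0 R w2, but not w3 R w2.
Reflexive (axiom T): yes — every world is R-related to itself.
So F validates K, D; KD45 would additionally require R to be Euclidean. The strongest is D.

D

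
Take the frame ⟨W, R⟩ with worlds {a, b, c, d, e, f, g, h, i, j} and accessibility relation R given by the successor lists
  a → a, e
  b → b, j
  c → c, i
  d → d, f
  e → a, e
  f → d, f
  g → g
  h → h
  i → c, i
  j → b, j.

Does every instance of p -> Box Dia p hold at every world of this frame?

Yes

By correspondence theory, B is valid on a frame iff R is symmetric.
Symmetric: yes — every pair in R has its reverse in R.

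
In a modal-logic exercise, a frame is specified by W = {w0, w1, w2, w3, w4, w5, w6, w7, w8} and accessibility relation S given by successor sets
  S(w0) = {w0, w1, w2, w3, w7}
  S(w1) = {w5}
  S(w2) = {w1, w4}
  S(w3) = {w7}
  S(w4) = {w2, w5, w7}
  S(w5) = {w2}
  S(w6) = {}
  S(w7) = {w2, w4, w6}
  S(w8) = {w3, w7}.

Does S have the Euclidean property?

Euclidean: no — w0 S w1 and w0 S w2, but not w1 S w2.

No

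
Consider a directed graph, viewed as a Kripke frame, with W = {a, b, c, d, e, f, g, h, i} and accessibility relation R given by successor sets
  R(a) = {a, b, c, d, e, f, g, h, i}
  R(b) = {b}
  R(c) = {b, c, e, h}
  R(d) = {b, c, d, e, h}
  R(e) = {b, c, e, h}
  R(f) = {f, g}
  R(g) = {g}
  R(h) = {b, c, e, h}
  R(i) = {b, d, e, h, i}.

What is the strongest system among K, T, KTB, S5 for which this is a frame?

T

Reflexive (axiom T): yes — every world is R-related to itself.
Symmetric (axiom B): no — a R b but not b R a.
Euclidean (axiom 5): no — a R b and a R c, but not b R c.
So F validates K, T; KTB would additionally require R to be symmetric. The strongest is T.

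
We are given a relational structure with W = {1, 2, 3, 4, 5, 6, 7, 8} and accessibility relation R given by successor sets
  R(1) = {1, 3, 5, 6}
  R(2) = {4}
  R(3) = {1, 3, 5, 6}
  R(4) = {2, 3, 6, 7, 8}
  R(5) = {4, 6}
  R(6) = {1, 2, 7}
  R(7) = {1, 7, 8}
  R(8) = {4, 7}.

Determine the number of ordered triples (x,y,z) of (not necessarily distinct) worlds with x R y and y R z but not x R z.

39

Enumerating: (1,5,4), (1,6,2), (1,6,7), (2,4,2), (2,4,3), (2,4,6), (2,4,7), (2,4,8), (3,5,4), (3,6,2), (3,6,7), (4,2,4), … and 27 more.
Total: 39.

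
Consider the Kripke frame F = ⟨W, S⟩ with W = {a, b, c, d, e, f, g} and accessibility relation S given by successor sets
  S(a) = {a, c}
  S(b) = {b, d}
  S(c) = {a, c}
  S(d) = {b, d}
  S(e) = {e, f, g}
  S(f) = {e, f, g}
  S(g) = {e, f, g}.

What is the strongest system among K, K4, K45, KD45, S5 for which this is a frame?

Transitive (axiom 4): yes — every two-step S-path is closed by a direct edge.
Euclidean (axiom 5): yes — any two successors of a common world are S-related.
Serial (axiom D): yes — every world has a successor (e.g. a S a).
Reflexive (axiom T): yes — every world is S-related to itself.
So F validates K, K4, K45, KD45, S5. The strongest is S5.

S5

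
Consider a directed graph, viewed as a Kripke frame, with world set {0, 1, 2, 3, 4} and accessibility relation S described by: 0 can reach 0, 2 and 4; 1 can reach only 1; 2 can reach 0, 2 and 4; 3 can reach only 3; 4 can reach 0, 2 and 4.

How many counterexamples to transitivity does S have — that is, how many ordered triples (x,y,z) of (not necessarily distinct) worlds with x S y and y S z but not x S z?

S is transitive; there are no such tuples.

0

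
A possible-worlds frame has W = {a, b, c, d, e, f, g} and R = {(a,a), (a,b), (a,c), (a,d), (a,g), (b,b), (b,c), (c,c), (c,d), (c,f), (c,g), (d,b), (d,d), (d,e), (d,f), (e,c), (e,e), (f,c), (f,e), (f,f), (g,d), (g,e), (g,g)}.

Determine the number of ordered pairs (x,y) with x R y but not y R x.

Enumerating: (a,b), (a,c), (a,d), (a,g), (b,c), (c,d), (c,g), (d,b), (d,e), (d,f), (e,c), (f,e), (g,d), (g,e).

14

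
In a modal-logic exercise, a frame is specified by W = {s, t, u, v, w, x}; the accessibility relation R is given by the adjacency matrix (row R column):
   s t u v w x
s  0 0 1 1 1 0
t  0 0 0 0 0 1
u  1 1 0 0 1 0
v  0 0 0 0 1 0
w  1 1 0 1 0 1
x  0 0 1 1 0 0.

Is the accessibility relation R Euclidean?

Euclidean: no — s R u and s R v, but not u R v.

No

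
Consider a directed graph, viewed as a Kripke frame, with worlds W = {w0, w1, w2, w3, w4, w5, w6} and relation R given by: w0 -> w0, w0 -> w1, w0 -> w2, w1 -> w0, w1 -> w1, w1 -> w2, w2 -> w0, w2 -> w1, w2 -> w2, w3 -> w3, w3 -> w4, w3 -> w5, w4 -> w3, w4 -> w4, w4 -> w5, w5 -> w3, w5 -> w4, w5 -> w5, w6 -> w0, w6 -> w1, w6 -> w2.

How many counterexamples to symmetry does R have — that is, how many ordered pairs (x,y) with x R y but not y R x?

3

Enumerating: (w6,w0), (w6,w1), (w6,w2).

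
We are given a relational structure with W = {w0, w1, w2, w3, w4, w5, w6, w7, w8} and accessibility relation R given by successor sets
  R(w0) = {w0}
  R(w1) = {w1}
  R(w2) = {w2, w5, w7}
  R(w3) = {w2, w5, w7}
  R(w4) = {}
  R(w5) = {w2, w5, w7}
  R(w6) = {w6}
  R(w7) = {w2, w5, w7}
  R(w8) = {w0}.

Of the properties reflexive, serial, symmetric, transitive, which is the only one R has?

Reflexive: no — w3 is not related to itself.
Serial: no — w4 has no R-successor.
Symmetric: no — w3 R w2 but not w2 R w3.
Transitive: yes — every two-step R-path is closed by a direct edge.
Only transitive holds.

transitive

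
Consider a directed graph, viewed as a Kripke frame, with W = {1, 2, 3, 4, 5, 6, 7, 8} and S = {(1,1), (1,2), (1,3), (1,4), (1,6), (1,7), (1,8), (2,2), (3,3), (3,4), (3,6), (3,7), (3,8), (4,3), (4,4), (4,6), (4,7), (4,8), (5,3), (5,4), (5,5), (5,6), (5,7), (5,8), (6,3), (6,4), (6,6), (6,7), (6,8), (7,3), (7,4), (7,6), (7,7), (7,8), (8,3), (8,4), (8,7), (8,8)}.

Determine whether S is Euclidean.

Euclidean: no — 1 S 2 and 1 S 3, but not 2 S 3.

No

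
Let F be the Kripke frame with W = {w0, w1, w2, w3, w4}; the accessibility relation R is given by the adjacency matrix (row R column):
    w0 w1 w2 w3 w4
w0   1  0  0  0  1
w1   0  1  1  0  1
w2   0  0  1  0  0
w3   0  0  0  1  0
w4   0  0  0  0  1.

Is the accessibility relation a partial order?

Yes

Reflexive: yes — every world is R-related to itself.
Transitive: yes — every two-step R-path is closed by a direct edge.
Antisymmetric: yes — no distinct pair is related both ways.
So R is a partial order.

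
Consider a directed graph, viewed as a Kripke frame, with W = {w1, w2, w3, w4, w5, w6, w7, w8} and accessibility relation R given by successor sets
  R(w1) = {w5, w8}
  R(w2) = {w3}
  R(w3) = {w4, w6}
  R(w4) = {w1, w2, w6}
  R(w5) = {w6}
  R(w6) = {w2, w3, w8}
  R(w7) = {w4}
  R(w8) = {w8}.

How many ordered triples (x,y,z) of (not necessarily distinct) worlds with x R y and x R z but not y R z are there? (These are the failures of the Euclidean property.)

Enumerating: (w1,w5,w5), (w1,w5,w8), (w1,w8,w5), (w2,w3,w3), (w3,w4,w4), (w3,w6,w4), (w3,w6,w6), (w4,w1,w1), (w4,w1,w2), (w4,w1,w6), (w4,w2,w1), (w4,w2,w2), … and 12 more.
Total: 24.

24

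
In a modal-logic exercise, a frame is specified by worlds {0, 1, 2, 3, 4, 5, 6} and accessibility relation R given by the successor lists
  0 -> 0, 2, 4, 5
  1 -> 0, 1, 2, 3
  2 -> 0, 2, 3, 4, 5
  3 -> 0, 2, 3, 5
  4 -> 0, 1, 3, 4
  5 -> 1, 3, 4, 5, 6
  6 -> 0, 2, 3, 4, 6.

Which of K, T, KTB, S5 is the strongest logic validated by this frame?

T

Reflexive (axiom T): yes — every world is R-related to itself.
Symmetric (axiom B): no — 0 R 5 but not 5 R 0.
Euclidean (axiom 5): no — 0 R 4 and 0 R 2, but not 4 R 2.
So F validates K, T; KTB would additionally require R to be symmetric. The strongest is T.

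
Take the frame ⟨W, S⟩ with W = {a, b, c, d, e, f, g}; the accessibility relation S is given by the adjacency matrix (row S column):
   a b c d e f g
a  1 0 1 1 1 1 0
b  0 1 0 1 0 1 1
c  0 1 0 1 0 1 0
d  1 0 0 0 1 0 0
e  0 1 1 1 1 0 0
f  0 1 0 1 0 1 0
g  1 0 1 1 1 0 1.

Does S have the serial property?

Yes

Serial: yes — every world has a successor (e.g. a S a).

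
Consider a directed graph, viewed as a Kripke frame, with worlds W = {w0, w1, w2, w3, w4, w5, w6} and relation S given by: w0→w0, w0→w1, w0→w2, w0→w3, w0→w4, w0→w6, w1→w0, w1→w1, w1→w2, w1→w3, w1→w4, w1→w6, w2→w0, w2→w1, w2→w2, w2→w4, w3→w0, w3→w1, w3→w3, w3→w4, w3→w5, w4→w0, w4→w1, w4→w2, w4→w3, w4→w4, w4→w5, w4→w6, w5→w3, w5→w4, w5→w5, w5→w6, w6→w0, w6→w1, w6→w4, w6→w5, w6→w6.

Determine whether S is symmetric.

Yes

Symmetric: yes — every pair in S has its reverse in S.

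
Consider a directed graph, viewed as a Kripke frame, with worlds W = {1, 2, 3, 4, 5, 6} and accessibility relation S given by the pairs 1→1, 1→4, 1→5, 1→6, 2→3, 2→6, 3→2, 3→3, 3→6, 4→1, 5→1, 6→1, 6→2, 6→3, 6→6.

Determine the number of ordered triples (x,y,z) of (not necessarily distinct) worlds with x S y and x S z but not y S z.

Enumerating: (1,4,4), (1,4,5), (1,4,6), (1,5,4), (1,5,5), (1,5,6), (1,6,4), (1,6,5), (3,2,2), (6,1,2), (6,1,3), (6,2,1), (6,2,2), (6,3,1).

14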